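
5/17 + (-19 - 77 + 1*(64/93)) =-150223/1581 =-95.02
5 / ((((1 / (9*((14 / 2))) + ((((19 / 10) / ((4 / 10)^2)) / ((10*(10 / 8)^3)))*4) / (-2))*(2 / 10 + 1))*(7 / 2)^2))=-18750 / 66157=-0.28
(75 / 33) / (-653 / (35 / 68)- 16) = -875 / 494604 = -0.00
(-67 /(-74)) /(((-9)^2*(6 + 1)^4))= 0.00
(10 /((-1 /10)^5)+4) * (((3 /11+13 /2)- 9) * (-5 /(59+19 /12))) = -1469994120 /7997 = -183818.20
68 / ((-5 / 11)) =-748 / 5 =-149.60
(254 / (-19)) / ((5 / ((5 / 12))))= -127 / 114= -1.11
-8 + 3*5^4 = 1867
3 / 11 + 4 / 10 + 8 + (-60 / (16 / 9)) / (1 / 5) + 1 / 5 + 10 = -32973 / 220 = -149.88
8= 8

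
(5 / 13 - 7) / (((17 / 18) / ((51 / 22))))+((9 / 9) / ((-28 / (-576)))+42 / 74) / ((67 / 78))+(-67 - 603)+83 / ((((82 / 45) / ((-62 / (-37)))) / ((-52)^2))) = 20930198942594 / 101740639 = 205721.13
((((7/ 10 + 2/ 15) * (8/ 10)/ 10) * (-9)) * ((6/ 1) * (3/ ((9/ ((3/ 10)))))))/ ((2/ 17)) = -153/ 50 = -3.06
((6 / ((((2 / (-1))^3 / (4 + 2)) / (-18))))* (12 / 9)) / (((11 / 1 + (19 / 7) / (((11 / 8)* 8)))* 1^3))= 4158 / 433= 9.60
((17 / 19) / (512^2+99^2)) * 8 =136 / 5166955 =0.00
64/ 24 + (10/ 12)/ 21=341/ 126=2.71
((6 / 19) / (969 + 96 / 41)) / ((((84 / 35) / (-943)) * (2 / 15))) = -38663 / 40356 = -0.96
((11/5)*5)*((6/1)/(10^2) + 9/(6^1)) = 429/25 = 17.16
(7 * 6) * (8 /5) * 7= 2352 /5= 470.40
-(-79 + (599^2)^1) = -358722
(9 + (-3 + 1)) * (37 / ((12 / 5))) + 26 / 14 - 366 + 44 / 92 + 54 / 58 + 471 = 12112307 / 56028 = 216.18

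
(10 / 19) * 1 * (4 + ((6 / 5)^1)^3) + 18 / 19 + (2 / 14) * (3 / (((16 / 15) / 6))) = 169517 / 26600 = 6.37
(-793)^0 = 1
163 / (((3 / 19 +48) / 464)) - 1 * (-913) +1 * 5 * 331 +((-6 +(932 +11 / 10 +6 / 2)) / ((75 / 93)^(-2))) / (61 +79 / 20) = 526417584838 / 126914465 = 4147.81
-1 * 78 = -78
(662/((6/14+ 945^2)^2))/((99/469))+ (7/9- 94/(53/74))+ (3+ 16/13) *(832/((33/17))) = 1682.87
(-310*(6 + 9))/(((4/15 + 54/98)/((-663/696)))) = 377661375/69716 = 5417.14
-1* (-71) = 71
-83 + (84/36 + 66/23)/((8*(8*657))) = -240808537/2901312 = -83.00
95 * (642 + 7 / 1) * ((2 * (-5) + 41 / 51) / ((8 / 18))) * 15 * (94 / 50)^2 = -67633279.15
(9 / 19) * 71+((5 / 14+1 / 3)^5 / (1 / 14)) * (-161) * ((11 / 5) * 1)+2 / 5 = -94285616171 / 126690480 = -744.22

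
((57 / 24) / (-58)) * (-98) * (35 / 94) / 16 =32585 / 348928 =0.09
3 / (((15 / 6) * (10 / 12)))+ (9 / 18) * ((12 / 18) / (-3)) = 299 / 225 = 1.33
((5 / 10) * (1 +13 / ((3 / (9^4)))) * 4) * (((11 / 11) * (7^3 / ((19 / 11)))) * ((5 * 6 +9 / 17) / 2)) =172368955.99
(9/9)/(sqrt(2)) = sqrt(2)/2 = 0.71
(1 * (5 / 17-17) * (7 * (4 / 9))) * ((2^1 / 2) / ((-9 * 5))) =1.15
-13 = -13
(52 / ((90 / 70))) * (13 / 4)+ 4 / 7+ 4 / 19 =158275 / 1197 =132.23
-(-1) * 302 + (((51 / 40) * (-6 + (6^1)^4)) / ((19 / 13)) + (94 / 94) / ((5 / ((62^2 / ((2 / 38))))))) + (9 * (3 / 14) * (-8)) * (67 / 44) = 468483667 / 29260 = 16011.06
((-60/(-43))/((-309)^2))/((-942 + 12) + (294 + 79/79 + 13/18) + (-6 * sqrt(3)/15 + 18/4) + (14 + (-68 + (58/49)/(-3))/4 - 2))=-82314267000/3576003682596721219 + 51861600 * sqrt(3)/3576003682596721219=-0.00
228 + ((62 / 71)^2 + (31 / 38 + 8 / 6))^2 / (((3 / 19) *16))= 193023921189097 / 834316310592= 231.36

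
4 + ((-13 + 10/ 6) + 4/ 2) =-16/ 3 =-5.33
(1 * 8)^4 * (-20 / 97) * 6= -491520 / 97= -5067.22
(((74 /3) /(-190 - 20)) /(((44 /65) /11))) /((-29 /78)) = 6253 /1218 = 5.13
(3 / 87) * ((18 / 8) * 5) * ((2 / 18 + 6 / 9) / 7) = 0.04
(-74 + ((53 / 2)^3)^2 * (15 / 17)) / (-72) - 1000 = -332543672423 / 78336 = -4245093.86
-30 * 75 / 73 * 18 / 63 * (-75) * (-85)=-28687500 / 511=-56139.92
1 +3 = 4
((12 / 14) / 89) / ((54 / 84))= 4 / 267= 0.01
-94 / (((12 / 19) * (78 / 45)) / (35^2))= -5469625 / 52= -105185.10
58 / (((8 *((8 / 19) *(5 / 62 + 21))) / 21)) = 358701 / 20912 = 17.15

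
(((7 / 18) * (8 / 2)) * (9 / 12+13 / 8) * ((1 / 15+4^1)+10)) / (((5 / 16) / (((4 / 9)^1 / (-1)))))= -449008 / 6075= -73.91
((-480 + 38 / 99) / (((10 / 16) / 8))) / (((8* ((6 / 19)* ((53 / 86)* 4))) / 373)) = -28939424324 / 78705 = -367694.86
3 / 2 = 1.50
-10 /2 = -5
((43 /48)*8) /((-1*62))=-43 /372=-0.12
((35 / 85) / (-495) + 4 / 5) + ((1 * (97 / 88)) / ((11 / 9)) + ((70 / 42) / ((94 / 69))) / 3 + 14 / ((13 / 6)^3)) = 53300197943 / 15293070936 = 3.49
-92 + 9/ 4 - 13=-411/ 4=-102.75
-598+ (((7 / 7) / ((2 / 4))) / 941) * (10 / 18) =-5064452 / 8469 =-598.00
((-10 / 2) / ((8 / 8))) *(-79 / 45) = 79 / 9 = 8.78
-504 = -504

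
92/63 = 1.46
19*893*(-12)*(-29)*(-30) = -177135480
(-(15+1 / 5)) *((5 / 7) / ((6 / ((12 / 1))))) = -152 / 7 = -21.71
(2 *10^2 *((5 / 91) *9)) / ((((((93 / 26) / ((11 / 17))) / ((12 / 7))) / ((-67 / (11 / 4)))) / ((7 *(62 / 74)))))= -19296000 / 4403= -4382.47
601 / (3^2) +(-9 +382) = 3958 / 9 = 439.78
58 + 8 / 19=1110 / 19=58.42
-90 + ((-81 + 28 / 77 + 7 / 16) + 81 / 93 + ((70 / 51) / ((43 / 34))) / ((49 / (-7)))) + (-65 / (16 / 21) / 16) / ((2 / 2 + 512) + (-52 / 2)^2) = -2269359895753 / 13389547776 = -169.49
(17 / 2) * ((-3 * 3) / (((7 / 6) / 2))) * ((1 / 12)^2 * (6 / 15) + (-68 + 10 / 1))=1064829 / 140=7605.92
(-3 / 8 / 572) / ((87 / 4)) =-1 / 33176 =-0.00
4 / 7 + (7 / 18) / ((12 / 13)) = 1501 / 1512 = 0.99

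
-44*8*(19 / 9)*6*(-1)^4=-13376 / 3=-4458.67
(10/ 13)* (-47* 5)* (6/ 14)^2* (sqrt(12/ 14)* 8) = -169200* sqrt(42)/ 4459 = -245.92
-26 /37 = -0.70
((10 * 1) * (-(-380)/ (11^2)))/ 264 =475/ 3993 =0.12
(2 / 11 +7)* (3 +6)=711 / 11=64.64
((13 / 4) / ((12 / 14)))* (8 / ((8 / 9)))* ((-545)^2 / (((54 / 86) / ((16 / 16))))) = 1162258825 / 72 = 16142483.68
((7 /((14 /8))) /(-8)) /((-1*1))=1 /2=0.50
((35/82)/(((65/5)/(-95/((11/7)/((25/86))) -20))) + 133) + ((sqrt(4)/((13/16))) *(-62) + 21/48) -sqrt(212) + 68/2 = 54812319/4033744 -2 *sqrt(53) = -0.97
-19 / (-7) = 19 / 7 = 2.71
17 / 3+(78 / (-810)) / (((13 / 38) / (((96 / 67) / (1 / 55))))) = -9959 / 603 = -16.52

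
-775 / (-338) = 775 / 338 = 2.29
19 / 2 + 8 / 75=1441 / 150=9.61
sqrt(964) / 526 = sqrt(241) / 263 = 0.06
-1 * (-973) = 973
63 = 63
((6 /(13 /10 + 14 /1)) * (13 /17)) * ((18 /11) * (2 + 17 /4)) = 3.07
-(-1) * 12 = 12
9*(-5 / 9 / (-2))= 5 / 2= 2.50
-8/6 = -4/3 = -1.33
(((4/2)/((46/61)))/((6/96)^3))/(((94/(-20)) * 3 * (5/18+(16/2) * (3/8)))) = -14991360/63779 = -235.05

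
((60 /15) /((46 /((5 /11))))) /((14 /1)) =5 /1771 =0.00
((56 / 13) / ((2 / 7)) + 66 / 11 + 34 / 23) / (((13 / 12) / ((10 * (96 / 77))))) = 77690880 / 299299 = 259.58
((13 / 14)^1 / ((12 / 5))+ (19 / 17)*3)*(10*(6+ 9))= 560.98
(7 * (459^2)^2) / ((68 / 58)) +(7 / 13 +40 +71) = 6890348864387 / 26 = 265013417861.04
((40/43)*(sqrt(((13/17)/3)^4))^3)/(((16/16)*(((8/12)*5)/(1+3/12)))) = 24134045/252213458481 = 0.00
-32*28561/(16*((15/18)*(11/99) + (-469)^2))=-3084588/11877899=-0.26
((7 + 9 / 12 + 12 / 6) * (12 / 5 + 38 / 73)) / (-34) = -20787 / 24820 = -0.84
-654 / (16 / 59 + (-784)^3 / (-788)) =-3800721 / 3553942568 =-0.00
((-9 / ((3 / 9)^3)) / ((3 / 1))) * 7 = -567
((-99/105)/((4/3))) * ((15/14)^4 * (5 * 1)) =-5011875/1075648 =-4.66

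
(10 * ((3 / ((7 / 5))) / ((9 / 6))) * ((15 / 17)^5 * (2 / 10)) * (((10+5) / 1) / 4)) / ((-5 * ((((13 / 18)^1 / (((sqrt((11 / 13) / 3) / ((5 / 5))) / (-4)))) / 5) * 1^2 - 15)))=1268630859375 / 16516996281163 - 4442343750 * sqrt(429) / 16516996281163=0.07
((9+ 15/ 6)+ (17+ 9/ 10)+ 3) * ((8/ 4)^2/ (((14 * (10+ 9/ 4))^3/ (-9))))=-46656/ 201768035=-0.00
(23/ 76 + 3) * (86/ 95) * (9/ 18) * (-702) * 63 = -238665609/ 3610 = -66112.36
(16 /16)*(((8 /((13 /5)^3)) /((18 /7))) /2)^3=0.00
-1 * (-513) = 513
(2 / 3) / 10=1 / 15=0.07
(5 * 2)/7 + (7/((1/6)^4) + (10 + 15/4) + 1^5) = 254469/28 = 9088.18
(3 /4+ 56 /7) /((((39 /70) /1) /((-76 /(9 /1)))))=-46550 /351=-132.62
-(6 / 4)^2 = -9 / 4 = -2.25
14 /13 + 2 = 40 /13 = 3.08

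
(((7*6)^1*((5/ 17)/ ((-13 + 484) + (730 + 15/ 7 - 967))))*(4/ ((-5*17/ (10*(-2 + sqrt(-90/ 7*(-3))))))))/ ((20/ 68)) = 1568/ 9367 - 336*sqrt(210)/ 9367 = -0.35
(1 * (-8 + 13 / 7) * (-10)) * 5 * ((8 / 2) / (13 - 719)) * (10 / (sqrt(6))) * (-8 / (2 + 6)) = 21500 * sqrt(6) / 7413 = 7.10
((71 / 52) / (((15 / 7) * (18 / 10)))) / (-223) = -497 / 313092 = -0.00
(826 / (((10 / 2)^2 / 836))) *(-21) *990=-2871248688 / 5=-574249737.60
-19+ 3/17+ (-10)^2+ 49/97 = 134693/1649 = 81.68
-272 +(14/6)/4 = -3257/12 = -271.42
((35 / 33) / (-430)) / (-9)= 7 / 25542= 0.00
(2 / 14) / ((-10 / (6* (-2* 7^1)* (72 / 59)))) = 432 / 295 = 1.46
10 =10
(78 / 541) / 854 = 39 / 231007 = 0.00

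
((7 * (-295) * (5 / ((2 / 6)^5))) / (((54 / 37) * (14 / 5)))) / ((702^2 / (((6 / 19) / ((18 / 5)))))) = -1364375 / 12484368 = -0.11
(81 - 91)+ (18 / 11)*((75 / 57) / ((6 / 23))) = -365 / 209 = -1.75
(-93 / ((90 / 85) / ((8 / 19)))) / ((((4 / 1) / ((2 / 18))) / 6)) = -1054 / 171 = -6.16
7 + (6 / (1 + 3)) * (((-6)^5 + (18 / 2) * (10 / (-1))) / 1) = -11792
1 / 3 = 0.33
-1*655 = -655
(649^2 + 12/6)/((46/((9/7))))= 3790827/322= 11772.75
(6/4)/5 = 3/10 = 0.30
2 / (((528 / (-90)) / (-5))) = 75 / 44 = 1.70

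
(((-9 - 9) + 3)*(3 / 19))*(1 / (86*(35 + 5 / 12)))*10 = -108 / 13889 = -0.01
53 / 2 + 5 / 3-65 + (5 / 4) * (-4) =-251 / 6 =-41.83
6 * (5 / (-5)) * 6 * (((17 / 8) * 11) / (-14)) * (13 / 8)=21879 / 224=97.67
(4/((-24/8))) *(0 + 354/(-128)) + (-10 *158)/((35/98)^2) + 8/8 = -990601/80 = -12382.51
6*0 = 0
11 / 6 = 1.83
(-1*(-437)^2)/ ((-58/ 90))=8593605/ 29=296331.21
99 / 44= 9 / 4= 2.25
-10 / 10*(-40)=40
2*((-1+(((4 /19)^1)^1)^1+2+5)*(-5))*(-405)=477900 /19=25152.63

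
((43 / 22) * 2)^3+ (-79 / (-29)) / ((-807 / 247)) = 1834730518 / 31149393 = 58.90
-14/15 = -0.93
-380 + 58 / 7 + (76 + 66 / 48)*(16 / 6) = -3473 / 21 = -165.38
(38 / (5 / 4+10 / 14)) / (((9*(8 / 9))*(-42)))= -19 / 330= -0.06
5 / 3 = 1.67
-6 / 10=-3 / 5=-0.60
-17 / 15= -1.13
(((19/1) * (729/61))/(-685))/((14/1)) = -13851/584990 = -0.02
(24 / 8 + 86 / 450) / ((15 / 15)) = 718 / 225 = 3.19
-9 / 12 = -3 / 4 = -0.75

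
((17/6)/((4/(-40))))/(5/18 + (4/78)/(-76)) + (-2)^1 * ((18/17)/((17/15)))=-18535305/178024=-104.12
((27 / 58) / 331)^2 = 729 / 368563204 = 0.00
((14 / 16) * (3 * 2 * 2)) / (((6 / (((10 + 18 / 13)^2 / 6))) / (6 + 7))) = 19166 / 39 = 491.44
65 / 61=1.07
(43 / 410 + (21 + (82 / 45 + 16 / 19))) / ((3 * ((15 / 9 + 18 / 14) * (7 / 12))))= 1666459 / 362235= 4.60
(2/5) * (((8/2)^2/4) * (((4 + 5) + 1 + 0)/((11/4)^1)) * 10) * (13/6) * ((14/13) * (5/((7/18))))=19200/11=1745.45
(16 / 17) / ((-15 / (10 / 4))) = -8 / 51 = -0.16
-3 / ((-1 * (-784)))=-3 / 784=-0.00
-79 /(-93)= 79 /93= 0.85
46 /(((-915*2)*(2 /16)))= -184 /915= -0.20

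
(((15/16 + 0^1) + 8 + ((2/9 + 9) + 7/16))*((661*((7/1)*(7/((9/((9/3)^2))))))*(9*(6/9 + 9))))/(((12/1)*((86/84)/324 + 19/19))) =237704781951/54604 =4353248.52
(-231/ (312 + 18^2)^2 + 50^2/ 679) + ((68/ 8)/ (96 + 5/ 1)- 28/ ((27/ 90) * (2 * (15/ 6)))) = -137786033951/ 9246643728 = -14.90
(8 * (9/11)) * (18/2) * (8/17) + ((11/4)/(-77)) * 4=36101/1309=27.58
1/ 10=0.10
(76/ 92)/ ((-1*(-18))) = 0.05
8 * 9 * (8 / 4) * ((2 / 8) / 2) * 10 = 180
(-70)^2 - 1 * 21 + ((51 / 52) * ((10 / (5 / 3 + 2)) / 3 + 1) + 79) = 2837047 / 572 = 4959.87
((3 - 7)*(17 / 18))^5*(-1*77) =3498527648 / 59049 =59247.87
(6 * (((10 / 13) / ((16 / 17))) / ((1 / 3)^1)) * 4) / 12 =255 / 52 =4.90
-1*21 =-21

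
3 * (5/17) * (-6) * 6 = -540/17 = -31.76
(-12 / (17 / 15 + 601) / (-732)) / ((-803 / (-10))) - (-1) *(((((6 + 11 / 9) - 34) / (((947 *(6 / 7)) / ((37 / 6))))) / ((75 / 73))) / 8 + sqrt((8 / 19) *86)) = -251984043037709 / 10180885702917600 + 4 *sqrt(817) / 19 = 5.99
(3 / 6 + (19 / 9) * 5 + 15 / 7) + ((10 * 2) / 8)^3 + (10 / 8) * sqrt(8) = 5 * sqrt(2) / 2 + 14527 / 504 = 32.36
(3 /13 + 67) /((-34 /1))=-437 /221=-1.98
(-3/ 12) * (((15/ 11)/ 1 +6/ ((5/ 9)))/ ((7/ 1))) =-669/ 1540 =-0.43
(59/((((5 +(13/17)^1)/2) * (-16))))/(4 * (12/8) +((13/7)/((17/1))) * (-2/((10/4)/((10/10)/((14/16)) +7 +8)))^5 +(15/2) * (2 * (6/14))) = 127935784375/3922996659444656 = 0.00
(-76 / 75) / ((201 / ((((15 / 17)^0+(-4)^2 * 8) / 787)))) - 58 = -229374418 / 3954675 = -58.00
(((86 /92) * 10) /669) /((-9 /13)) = -2795 /138483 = -0.02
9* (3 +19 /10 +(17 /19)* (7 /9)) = 9569 /190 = 50.36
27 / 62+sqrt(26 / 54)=27 / 62+sqrt(39) / 9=1.13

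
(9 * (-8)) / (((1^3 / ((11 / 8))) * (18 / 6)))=-33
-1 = -1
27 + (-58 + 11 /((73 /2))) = -2241 /73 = -30.70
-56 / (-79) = 56 / 79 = 0.71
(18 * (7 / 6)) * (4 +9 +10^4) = 210273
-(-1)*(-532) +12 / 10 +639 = 541 / 5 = 108.20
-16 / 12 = -4 / 3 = -1.33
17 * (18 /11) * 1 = 306 /11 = 27.82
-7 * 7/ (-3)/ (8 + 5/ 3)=1.69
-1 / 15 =-0.07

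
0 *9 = 0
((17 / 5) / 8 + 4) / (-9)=-59 / 120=-0.49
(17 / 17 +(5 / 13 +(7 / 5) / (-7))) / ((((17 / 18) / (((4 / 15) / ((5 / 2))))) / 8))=29568 / 27625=1.07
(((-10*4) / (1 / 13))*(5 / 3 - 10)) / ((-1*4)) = -3250 / 3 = -1083.33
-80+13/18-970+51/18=-9418/9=-1046.44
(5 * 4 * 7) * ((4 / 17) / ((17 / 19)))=10640 / 289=36.82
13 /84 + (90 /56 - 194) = -4037 /21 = -192.24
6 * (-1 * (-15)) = 90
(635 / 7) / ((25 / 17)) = 61.69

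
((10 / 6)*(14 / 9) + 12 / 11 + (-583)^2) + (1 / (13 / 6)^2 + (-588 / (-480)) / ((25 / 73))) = 17060423695361 / 50193000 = 339896.47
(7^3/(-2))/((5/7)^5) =-922.37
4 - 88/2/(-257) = 1072/257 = 4.17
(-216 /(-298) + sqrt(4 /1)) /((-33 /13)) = -5278 /4917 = -1.07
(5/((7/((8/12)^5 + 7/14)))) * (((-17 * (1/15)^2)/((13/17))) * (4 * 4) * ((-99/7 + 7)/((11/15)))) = 6.95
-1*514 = -514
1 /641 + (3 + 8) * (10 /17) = 70527 /10897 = 6.47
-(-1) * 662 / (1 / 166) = 109892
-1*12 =-12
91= 91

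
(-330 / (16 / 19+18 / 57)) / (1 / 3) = -855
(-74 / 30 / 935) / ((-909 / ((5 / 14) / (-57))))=-37 / 2034696510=-0.00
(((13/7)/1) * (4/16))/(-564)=-13/15792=-0.00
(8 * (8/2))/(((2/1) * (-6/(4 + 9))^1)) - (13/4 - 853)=9781/12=815.08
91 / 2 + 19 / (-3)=39.17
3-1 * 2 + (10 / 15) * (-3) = -1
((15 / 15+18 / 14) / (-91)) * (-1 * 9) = 144 / 637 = 0.23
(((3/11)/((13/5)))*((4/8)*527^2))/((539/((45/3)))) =405.37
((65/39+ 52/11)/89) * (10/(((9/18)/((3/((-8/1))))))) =-1055/1958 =-0.54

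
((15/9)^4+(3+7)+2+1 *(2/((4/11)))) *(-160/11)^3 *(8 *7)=-468500480000/107811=-4345572.16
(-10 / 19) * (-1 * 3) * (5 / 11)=0.72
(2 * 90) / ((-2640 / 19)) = -57 / 44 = -1.30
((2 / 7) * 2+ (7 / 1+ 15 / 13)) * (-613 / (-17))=314.62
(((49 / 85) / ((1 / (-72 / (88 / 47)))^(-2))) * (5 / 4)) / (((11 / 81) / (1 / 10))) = 539 / 1502120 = 0.00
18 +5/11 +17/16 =3435/176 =19.52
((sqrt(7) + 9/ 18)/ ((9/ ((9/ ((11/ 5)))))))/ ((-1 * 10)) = -sqrt(7)/ 22 - 1/ 44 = -0.14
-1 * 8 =-8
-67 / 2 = -33.50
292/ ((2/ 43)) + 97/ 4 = 6302.25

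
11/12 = 0.92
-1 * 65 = -65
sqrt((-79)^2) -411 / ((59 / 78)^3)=-178815931 / 205379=-870.66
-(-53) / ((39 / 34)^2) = 61268 / 1521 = 40.28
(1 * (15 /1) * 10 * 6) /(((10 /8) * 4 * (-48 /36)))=-135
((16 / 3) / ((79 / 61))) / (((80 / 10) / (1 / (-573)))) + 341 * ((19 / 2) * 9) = 7918691867 / 271602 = 29155.50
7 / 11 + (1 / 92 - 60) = -60065 / 1012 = -59.35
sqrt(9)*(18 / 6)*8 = 72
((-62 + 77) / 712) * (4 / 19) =15 / 3382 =0.00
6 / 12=1 / 2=0.50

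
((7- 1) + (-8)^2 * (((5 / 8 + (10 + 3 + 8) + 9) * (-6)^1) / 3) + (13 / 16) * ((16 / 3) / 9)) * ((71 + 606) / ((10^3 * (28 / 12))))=-2043863 / 1800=-1135.48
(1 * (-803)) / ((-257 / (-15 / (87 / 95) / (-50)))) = 15257 / 14906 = 1.02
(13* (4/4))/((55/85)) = 221/11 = 20.09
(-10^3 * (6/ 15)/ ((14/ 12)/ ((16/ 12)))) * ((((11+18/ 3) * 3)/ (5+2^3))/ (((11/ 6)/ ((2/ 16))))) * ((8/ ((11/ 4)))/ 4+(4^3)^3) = -352951660800/ 11011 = -32054460.16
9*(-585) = -5265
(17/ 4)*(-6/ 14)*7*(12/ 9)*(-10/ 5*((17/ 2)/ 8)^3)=83521/ 2048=40.78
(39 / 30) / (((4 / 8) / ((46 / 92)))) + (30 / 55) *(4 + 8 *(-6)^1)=-227 / 10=-22.70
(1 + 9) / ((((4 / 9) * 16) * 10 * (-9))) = -1 / 64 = -0.02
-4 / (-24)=1 / 6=0.17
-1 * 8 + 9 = 1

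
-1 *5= -5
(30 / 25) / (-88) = -3 / 220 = -0.01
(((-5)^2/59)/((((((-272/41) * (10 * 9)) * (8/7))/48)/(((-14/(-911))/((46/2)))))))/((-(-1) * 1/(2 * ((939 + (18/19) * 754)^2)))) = -3304056878535/30346900396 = -108.88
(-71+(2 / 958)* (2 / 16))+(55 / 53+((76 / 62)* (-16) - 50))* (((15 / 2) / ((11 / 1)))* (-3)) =4797181997 / 69255736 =69.27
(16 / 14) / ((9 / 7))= 8 / 9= 0.89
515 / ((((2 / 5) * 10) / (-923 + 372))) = -283765 / 4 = -70941.25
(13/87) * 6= 26/29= 0.90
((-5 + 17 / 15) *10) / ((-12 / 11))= 319 / 9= 35.44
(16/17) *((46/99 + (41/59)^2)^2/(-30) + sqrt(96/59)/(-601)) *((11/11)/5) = -34122123848/6056875013211 - 64 *sqrt(354)/3014015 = -0.01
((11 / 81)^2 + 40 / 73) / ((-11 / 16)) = -4340368 / 5268483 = -0.82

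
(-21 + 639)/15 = 206/5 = 41.20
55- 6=49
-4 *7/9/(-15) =28/135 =0.21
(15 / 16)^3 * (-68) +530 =485345 / 1024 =473.97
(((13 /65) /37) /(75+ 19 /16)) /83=0.00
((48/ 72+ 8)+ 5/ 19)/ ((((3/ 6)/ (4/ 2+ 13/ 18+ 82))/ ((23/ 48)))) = 17853175/ 24624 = 725.03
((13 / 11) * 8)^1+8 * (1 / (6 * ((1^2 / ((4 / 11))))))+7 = 559 / 33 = 16.94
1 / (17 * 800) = 1 / 13600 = 0.00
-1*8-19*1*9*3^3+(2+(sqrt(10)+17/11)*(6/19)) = -966105/209+6*sqrt(10)/19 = -4621.51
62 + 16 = 78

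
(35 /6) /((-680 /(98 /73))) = -0.01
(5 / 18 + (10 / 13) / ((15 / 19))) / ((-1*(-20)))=293 / 4680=0.06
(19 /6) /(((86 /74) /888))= 104044 /43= 2419.63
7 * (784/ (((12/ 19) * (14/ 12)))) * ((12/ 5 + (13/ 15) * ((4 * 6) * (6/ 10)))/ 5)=2770656/ 125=22165.25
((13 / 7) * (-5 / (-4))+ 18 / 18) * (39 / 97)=3627 / 2716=1.34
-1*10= -10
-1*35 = -35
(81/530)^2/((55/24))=39366/3862375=0.01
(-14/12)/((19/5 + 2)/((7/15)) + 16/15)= -245/2834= -0.09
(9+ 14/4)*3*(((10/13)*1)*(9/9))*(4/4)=28.85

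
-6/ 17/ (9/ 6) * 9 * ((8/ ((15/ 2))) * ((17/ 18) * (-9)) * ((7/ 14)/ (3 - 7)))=-12/ 5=-2.40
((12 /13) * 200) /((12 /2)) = 400 /13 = 30.77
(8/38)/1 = 4/19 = 0.21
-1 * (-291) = 291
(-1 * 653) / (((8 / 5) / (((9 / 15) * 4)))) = -1959 / 2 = -979.50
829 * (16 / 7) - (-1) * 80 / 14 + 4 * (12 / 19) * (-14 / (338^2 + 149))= 9638600088 / 5071423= 1900.57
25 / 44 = 0.57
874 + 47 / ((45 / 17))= 40129 / 45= 891.76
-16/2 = -8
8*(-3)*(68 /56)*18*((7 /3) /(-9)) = 136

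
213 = 213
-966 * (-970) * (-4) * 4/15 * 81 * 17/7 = -196613568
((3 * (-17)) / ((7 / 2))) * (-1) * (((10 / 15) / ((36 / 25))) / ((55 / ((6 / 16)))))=0.05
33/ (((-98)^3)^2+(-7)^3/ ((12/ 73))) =396/ 10630108545329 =0.00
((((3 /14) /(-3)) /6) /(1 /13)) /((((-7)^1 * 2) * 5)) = 13 /5880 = 0.00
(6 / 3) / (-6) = -1 / 3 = -0.33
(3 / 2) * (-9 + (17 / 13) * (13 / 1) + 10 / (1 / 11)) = 177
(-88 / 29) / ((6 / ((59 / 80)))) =-649 / 1740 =-0.37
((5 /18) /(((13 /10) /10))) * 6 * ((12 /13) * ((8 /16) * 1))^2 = 6000 /2197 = 2.73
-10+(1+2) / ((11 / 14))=-68 / 11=-6.18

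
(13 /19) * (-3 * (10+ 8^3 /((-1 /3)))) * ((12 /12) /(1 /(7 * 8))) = 3332784 /19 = 175409.68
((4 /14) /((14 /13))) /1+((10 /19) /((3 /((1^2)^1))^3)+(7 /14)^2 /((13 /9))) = 598501 /1307124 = 0.46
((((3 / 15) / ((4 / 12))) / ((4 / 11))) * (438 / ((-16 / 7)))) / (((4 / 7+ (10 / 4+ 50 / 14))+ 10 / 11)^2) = -299942181 / 54102760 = -5.54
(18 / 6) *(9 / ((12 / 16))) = 36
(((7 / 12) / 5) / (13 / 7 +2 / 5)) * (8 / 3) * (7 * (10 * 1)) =6860 / 711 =9.65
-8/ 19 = -0.42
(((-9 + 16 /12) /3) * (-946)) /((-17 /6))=-43516 /51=-853.25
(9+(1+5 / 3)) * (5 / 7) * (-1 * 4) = -100 / 3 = -33.33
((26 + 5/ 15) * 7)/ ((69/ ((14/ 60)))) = 3871/ 6210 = 0.62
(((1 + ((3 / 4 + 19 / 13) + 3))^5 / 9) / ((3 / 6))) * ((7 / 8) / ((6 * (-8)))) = -24609945484901 / 656992567296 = -37.46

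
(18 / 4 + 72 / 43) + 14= 1735 / 86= 20.17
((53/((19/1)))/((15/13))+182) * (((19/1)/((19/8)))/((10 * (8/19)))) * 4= 105118/75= 1401.57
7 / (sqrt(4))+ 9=25 / 2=12.50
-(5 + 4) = -9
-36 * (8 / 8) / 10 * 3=-54 / 5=-10.80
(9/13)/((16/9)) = 81/208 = 0.39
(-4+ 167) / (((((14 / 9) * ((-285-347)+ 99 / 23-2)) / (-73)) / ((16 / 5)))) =19704744 / 506905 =38.87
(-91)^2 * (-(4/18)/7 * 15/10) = -394.33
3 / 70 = 0.04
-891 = -891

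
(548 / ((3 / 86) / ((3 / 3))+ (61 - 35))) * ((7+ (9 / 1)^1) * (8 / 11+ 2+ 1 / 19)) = 438101888 / 467951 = 936.21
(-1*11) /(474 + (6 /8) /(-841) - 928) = 37004 /1527259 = 0.02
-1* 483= -483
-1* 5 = -5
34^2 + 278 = 1434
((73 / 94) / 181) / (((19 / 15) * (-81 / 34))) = -6205 / 4364091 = -0.00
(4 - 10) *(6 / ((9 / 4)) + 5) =-46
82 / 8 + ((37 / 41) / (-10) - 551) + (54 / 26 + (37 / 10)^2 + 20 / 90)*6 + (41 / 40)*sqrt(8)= -71140369 / 159900 + 41*sqrt(2) / 20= -442.01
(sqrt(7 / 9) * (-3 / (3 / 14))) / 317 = -14 * sqrt(7) / 951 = -0.04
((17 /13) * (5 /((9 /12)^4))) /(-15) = -4352 /3159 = -1.38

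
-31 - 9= -40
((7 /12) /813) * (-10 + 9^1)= -7 /9756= -0.00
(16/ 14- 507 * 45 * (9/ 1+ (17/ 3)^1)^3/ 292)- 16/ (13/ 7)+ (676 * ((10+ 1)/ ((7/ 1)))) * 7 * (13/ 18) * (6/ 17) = -82875718036/ 338793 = -244620.51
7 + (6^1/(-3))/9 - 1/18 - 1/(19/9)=2137/342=6.25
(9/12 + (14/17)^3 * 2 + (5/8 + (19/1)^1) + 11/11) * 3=2652081/39304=67.48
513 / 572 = 0.90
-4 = -4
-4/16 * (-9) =9/4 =2.25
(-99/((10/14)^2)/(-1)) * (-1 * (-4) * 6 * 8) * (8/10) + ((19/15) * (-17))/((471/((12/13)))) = 22811620564/765375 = 29804.50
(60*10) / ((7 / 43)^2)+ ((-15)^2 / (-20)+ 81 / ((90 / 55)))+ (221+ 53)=4498801 / 196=22953.07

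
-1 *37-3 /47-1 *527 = -26511 /47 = -564.06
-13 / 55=-0.24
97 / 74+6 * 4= 25.31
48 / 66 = 8 / 11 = 0.73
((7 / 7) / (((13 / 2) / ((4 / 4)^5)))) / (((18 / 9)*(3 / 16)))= 16 / 39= 0.41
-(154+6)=-160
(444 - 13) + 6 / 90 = 431.07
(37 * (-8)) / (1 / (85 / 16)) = -3145 / 2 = -1572.50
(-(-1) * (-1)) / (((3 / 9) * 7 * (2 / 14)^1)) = -3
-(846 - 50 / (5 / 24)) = -606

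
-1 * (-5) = 5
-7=-7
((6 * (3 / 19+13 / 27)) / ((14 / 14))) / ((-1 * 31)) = -656 / 5301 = -0.12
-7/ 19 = -0.37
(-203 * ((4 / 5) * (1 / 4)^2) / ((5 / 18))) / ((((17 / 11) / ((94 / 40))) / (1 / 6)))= -314853 / 34000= -9.26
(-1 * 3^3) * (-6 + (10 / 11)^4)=2101842 / 14641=143.56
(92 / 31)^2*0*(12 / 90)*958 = 0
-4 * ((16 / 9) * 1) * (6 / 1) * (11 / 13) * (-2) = 2816 / 39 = 72.21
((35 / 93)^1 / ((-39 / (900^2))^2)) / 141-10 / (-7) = 1151349.95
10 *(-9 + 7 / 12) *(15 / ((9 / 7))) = -17675 / 18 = -981.94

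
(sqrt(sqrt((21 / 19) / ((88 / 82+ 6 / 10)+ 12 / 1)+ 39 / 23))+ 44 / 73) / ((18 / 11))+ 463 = 464.07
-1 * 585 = -585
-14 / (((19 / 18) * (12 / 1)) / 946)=-19866 / 19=-1045.58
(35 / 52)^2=1225 / 2704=0.45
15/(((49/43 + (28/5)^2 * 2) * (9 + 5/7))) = 5375/222292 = 0.02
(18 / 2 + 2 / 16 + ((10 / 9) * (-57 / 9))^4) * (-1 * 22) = -115109227123 / 2125764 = -54149.58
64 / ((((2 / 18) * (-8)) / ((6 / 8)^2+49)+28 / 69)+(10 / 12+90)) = 0.70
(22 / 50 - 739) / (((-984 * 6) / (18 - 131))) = -130402 / 9225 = -14.14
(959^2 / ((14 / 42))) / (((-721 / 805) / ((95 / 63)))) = -1435359275 / 309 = -4645175.65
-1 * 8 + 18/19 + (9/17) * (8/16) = -4385/646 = -6.79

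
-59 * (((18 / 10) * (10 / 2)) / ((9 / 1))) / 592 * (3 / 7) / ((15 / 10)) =-59 / 2072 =-0.03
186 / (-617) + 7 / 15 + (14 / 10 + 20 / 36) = 58883 / 27765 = 2.12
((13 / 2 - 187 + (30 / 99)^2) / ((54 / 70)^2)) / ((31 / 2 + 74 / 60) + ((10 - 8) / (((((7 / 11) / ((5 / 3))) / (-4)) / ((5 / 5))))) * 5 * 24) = 16846830875 / 138793156722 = 0.12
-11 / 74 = -0.15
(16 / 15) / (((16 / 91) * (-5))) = -91 / 75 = -1.21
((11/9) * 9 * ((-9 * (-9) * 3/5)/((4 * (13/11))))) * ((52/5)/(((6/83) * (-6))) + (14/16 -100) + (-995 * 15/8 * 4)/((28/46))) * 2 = -101946633723/36400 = -2800731.70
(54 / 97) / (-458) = -27 / 22213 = -0.00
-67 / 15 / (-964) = 0.00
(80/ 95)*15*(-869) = -208560/ 19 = -10976.84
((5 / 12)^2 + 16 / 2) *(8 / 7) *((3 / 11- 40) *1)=-46759 / 126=-371.10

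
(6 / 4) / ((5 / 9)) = 2.70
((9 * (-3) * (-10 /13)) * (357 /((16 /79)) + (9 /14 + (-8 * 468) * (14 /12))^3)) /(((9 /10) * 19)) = -34287157388158875 /338884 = -101176678120.42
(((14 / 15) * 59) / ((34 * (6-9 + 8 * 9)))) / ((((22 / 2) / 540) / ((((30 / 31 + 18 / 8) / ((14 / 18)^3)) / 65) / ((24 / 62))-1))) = -6568293 / 7827820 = -0.84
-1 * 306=-306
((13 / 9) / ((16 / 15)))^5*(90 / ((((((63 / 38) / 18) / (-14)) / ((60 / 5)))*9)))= -110227609375 / 1327104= -83058.76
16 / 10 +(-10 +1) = -37 / 5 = -7.40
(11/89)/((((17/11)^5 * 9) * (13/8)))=14172488/14784970941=0.00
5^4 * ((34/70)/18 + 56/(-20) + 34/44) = -866375/693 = -1250.18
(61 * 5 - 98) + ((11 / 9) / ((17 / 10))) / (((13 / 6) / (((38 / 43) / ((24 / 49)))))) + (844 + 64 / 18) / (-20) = 70654249 / 427635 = 165.22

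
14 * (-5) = -70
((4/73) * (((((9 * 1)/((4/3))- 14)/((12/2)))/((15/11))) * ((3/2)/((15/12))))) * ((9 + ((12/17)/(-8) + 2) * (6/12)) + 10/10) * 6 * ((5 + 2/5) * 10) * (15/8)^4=-12993787125/5083136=-2556.25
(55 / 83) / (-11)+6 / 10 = 224 / 415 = 0.54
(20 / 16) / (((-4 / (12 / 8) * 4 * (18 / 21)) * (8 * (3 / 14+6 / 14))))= -245 / 9216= -0.03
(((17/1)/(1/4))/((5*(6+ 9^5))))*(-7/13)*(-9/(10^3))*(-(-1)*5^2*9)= 3213/12795250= 0.00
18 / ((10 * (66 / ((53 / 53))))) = 0.03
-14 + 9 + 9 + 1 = 5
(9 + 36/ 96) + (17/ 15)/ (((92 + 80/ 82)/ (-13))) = 1054003/ 114360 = 9.22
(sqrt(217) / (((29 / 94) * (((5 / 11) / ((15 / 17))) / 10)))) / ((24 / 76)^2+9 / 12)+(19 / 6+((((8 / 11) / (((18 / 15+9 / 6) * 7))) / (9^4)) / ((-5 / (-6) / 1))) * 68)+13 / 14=18622294 / 4546773+14930960 * sqrt(217) / 201637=1094.90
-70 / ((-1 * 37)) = 70 / 37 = 1.89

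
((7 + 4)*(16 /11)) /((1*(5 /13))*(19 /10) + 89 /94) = 9776 /1025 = 9.54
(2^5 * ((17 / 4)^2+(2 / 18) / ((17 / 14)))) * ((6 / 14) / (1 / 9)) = 266646 / 119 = 2240.72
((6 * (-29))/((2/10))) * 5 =-4350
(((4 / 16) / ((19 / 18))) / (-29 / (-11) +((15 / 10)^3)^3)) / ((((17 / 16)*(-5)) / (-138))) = 55959552 / 373648015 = 0.15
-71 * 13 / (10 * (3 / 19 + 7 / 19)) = -17537 / 100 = -175.37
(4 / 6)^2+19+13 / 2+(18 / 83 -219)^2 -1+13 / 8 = 23755126889 / 496008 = 47892.63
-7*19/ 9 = -133/ 9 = -14.78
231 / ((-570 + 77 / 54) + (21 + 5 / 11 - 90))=-137214 / 378449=-0.36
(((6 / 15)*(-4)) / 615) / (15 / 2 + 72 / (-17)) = -272 / 341325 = -0.00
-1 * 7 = -7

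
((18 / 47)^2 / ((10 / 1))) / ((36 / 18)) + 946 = 10448651 / 11045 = 946.01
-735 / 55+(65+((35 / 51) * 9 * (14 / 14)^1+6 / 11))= 10913 / 187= 58.36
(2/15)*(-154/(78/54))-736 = -750.22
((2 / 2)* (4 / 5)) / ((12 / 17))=17 / 15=1.13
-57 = -57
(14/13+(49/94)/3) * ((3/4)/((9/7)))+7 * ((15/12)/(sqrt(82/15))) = 32095/43992+35 * sqrt(1230)/328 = 4.47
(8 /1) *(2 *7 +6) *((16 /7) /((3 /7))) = 2560 /3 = 853.33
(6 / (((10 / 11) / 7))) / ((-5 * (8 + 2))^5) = -231 / 1562500000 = -0.00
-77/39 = -1.97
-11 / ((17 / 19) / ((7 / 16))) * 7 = -10241 / 272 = -37.65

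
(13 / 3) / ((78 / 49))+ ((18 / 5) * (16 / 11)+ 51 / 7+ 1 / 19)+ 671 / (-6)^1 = -6355474 / 65835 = -96.54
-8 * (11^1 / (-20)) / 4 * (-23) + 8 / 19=-4727 / 190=-24.88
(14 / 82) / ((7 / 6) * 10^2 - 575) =-21 / 56375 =-0.00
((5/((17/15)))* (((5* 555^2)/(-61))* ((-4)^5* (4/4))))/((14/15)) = 887112000000/7259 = 122208568.67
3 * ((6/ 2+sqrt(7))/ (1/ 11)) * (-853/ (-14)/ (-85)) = -84447/ 1190 - 28149 * sqrt(7)/ 1190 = -133.55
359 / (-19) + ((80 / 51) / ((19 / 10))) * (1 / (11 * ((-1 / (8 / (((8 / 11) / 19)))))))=-33509 / 969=-34.58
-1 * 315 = -315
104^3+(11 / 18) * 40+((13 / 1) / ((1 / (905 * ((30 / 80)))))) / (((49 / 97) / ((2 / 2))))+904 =4002608279 / 3528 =1134526.16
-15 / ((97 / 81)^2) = -98415 / 9409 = -10.46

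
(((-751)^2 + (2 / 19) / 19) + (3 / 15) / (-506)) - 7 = 515112644719 / 913330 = 563994.01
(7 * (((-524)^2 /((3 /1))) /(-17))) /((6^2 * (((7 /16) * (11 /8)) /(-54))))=17572864 /187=93972.53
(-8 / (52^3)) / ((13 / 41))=-41 / 228488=-0.00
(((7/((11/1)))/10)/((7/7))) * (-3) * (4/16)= -21/440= -0.05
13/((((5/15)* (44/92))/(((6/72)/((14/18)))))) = 2691/308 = 8.74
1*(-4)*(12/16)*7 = -21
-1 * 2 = -2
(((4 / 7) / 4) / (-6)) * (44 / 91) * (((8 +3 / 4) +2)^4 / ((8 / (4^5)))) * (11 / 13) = -413674921 / 24843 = -16651.57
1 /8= 0.12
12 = 12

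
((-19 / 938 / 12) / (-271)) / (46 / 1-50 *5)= -19 / 622276704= -0.00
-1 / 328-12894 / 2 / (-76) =528635 / 6232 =84.83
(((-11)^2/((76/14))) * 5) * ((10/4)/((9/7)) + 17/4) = 944405/1368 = 690.35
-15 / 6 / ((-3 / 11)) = 55 / 6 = 9.17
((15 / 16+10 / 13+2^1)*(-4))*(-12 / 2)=2313 / 26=88.96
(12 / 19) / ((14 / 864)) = 5184 / 133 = 38.98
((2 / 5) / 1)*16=32 / 5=6.40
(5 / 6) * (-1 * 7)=-35 / 6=-5.83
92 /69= 4 /3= 1.33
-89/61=-1.46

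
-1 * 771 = -771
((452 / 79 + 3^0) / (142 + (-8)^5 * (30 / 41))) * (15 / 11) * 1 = -326565 / 849202442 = -0.00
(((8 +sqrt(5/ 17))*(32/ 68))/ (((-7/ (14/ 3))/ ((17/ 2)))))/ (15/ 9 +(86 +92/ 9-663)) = 12*sqrt(85)/ 43231 +96/ 2543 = 0.04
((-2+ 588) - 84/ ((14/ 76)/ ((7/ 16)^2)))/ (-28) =-15959/ 896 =-17.81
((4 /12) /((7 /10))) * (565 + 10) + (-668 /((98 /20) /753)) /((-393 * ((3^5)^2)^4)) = 21368110183080807113500930 /78040054581686425973619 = 273.81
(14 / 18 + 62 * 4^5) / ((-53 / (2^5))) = -18284768 / 477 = -38332.85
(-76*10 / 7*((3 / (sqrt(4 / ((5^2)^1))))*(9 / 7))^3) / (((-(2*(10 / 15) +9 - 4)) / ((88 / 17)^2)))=285797160000 / 693889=411877.35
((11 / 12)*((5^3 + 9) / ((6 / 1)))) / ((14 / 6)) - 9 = -19 / 84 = -0.23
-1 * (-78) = 78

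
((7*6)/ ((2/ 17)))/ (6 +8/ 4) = 357/ 8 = 44.62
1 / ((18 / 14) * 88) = 7 / 792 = 0.01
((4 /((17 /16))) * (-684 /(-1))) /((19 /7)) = 16128 /17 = 948.71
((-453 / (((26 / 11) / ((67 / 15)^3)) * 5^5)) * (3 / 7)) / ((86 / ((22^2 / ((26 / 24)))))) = -241790594012 / 19870703125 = -12.17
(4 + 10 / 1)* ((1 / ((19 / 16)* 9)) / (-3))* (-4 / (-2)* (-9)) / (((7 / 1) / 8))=8.98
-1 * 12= -12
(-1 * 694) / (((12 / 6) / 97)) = -33659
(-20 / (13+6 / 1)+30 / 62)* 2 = -670 / 589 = -1.14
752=752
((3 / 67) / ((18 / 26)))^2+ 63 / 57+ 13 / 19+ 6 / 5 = 11489939 / 3838095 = 2.99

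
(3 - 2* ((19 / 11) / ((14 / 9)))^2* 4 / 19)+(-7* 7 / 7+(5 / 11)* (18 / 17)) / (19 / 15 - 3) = 6.24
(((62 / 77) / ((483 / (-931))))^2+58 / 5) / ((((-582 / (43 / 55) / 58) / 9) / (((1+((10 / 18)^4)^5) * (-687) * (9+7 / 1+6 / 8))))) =2346528940080994298803880865061807 / 20758485223237071941249100075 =113039.51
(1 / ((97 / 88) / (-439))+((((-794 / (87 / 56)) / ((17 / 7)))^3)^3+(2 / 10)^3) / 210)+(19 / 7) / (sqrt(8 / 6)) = -332384583468162696304355656235956148941560533330790857 / 86221308208555597740784582417503750+19*sqrt(3) / 14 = -3855016704967841393.64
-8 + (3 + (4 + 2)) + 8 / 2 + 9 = 14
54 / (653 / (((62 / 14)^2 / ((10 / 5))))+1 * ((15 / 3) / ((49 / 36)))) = 1271403 / 1654343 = 0.77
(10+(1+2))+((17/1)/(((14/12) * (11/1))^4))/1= 457011565/35153041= 13.00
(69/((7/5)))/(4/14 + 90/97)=33465/824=40.61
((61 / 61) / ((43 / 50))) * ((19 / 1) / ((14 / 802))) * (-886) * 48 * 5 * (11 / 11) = -81005208000 / 301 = -269120292.36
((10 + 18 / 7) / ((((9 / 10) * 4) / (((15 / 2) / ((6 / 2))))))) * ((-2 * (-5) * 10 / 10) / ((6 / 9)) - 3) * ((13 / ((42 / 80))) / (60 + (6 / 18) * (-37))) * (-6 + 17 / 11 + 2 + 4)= 136000 / 1617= 84.11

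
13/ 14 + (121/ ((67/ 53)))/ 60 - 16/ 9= 62983/ 84420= 0.75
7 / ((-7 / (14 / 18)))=-7 / 9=-0.78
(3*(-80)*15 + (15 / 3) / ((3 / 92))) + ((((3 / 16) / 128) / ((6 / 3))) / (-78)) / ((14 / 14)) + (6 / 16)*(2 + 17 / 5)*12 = -3422.37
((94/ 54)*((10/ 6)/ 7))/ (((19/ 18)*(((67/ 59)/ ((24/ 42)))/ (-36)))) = -443680/ 62377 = -7.11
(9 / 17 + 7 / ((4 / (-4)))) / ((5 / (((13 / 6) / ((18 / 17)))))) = -143 / 54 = -2.65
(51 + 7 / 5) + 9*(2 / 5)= 56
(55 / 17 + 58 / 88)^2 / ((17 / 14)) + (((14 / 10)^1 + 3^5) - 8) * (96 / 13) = 543509255943 / 309125960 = 1758.21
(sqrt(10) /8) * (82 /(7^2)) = 41 * sqrt(10) /196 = 0.66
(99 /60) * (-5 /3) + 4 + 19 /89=521 /356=1.46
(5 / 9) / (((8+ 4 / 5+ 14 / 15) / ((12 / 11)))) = 0.06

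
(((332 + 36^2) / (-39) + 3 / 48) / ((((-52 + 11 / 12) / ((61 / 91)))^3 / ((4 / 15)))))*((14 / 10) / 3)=94456781264 / 8059181219778325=0.00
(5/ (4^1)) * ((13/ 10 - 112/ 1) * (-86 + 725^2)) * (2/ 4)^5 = -581771673/ 256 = -2272545.60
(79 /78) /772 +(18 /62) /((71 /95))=51658559 /132535416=0.39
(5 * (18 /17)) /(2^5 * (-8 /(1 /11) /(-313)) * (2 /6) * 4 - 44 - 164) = -42255 /1564408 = -0.03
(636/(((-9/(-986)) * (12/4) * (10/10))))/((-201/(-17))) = 3553544/1809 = 1964.37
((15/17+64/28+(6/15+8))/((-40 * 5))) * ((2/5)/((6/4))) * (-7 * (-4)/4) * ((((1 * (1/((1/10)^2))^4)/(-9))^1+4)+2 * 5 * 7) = 344147707961/286875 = 1199643.43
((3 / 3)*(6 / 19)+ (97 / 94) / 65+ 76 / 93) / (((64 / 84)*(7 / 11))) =136439809 / 57580640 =2.37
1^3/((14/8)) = 4/7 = 0.57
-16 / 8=-2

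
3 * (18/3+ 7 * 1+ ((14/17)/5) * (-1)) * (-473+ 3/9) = -1547038/85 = -18200.45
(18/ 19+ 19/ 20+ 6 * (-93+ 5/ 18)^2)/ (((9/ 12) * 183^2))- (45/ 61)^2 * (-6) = 5.32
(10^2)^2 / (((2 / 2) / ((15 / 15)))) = 10000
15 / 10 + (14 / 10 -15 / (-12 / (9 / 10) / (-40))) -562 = -604.10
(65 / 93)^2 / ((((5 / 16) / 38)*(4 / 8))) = 1027520 / 8649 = 118.80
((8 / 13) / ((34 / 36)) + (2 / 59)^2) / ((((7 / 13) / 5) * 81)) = 2510740 / 33553359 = 0.07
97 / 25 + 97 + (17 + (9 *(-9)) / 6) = 5219 / 50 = 104.38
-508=-508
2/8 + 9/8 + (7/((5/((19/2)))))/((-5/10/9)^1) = -9521/40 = -238.02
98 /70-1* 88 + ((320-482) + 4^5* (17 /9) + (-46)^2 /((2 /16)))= 837613 /45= 18613.62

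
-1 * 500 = -500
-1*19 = -19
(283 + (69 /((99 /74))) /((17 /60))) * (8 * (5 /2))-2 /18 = 15652793 /1683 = 9300.53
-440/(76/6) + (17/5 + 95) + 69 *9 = 65043/95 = 684.66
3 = 3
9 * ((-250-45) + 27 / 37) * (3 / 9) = -32664 / 37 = -882.81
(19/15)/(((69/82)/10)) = 3116/207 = 15.05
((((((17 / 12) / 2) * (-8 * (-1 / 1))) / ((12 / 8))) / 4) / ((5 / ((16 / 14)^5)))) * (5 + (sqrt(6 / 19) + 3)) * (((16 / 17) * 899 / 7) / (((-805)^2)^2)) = 0.00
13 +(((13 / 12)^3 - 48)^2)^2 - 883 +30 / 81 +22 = 4767090.72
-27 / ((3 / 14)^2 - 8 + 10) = -13.20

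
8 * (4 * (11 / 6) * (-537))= -31504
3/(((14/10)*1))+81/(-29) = -0.65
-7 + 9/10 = -6.10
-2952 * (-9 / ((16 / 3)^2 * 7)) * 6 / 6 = 29889 / 224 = 133.43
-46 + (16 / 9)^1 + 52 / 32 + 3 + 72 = 2333 / 72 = 32.40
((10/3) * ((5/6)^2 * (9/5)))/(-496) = -25/2976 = -0.01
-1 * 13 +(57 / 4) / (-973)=-50653 / 3892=-13.01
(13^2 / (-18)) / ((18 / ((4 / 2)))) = -169 / 162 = -1.04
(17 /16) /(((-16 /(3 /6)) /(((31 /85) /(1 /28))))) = -217 /640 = -0.34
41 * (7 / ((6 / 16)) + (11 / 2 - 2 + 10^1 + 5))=9143 / 6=1523.83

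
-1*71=-71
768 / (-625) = -768 / 625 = -1.23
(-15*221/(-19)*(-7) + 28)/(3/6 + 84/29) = -1315034/3743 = -351.33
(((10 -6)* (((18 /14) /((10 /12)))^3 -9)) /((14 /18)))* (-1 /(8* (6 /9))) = 6167097 /1200500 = 5.14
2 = 2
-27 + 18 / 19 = -495 / 19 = -26.05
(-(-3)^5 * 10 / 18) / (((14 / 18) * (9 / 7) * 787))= 135 / 787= 0.17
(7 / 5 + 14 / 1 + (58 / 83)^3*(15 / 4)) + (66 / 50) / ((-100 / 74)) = 11223335323 / 714733750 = 15.70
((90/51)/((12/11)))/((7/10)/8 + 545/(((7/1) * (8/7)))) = 0.02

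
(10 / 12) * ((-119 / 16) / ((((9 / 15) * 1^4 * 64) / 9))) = -2975 / 2048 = -1.45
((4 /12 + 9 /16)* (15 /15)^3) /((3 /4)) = 43 /36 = 1.19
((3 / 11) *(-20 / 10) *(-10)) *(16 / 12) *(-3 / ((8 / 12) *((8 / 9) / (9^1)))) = -3645 / 11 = -331.36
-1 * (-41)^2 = -1681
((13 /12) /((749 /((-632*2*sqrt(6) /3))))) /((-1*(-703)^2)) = 0.00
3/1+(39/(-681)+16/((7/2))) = 11940/1589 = 7.51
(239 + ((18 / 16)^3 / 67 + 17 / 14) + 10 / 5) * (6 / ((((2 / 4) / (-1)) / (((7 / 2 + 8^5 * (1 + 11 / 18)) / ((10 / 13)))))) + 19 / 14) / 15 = -402427867934459 / 30256128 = -13300706.16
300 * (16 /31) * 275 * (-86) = -113520000 /31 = -3661935.48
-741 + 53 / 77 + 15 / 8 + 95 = -396357 / 616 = -643.44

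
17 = 17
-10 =-10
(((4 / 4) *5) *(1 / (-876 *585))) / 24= -1 / 2459808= -0.00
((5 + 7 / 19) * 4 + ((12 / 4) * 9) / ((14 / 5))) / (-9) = -2759 / 798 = -3.46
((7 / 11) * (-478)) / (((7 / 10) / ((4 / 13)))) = -19120 / 143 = -133.71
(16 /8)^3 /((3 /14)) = 112 /3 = 37.33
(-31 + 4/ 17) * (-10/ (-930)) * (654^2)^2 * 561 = -1052459438701968/ 31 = -33950304474257.03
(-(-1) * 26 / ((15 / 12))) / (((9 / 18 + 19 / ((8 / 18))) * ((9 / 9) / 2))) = 832 / 865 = 0.96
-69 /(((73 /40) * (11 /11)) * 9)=-920 /219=-4.20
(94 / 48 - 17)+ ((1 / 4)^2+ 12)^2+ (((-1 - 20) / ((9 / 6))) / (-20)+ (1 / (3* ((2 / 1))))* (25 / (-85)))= 8559071 / 65280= 131.11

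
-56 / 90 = -28 / 45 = -0.62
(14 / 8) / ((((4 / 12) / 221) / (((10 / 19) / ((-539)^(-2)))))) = 6741539805 / 38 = 177408942.24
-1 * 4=-4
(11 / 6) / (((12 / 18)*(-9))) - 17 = -623 / 36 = -17.31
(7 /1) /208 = 7 /208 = 0.03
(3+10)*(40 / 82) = 260 / 41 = 6.34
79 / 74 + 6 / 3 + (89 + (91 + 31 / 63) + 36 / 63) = 858419 / 4662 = 184.13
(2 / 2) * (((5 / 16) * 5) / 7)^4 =0.00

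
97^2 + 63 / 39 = 9410.62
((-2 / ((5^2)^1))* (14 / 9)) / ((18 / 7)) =-98 / 2025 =-0.05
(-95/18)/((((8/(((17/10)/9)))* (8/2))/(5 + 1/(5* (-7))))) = -9367/60480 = -0.15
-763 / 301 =-2.53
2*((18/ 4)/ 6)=3/ 2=1.50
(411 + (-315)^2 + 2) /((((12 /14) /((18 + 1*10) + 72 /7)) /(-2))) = -26702984 /3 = -8900994.67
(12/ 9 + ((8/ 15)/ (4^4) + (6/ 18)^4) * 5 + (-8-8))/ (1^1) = -37829/ 2592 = -14.59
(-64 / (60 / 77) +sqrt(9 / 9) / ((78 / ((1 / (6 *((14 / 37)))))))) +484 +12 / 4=13263617 / 32760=404.87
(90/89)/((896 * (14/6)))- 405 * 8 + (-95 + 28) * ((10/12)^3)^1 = -24708201275/7535808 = -3278.77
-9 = -9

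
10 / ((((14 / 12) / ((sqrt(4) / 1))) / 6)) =720 / 7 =102.86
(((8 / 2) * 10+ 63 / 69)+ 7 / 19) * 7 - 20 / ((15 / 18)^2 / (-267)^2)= -4485442792 / 2185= -2052834.23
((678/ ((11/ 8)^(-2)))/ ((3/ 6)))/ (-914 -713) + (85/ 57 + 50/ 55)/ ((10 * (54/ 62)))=-572958355/ 440695728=-1.30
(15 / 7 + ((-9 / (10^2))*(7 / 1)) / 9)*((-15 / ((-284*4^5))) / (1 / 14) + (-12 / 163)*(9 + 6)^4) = -25634916505227 / 3318210560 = -7725.52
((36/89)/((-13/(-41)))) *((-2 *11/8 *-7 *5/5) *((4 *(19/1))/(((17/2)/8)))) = 34550208/19669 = 1756.58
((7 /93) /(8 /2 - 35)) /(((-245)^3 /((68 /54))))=34 /163534210875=0.00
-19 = -19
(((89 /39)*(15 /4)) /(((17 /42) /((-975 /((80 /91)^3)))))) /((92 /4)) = -4225272597 /3203072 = -1319.13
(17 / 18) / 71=17 / 1278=0.01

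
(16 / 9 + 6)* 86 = 6020 / 9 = 668.89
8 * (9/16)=9/2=4.50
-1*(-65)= 65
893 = 893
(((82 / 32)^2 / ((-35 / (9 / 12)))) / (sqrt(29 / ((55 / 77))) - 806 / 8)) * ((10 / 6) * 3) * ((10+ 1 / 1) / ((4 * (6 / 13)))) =0.04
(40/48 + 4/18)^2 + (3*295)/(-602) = -34709/97524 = -0.36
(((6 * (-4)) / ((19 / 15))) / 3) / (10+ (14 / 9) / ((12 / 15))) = -432 / 817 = -0.53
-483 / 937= -0.52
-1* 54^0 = -1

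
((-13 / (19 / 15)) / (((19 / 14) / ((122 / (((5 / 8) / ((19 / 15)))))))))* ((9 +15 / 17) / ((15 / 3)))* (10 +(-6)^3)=6147488256 / 8075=761298.86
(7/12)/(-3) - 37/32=-389/288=-1.35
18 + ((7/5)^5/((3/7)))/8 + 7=26.57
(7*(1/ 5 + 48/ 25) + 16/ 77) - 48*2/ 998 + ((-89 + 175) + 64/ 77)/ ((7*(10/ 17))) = 242328276/ 6724025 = 36.04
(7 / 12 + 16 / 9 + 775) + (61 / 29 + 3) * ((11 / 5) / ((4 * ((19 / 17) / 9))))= 79340431 / 99180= 799.96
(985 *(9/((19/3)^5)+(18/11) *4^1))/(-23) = -175628637225/626453047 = -280.35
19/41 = 0.46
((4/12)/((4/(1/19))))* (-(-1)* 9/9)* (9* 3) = 9/76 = 0.12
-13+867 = 854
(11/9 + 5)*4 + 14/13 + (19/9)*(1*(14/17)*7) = 8428/221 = 38.14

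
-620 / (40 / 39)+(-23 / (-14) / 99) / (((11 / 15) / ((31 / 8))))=-24572987 / 40656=-604.41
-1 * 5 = -5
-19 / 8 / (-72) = 19 / 576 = 0.03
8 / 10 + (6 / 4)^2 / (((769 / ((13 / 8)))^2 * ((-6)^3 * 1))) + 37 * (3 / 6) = 350615570611 / 18166609920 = 19.30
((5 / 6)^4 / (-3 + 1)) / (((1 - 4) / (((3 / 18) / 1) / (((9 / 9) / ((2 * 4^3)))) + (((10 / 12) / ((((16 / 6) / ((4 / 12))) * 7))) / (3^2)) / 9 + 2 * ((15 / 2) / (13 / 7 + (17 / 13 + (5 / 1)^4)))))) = 20766706724375 / 12097498065408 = 1.72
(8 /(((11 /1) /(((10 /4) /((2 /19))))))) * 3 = 570 /11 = 51.82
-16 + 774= 758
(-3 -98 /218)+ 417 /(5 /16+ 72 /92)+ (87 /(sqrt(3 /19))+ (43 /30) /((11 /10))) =29 *sqrt(57)+ 548869669 /1449591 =597.58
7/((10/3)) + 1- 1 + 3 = 51/10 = 5.10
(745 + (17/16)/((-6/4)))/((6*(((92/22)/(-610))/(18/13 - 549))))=47404918715/4784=9909054.92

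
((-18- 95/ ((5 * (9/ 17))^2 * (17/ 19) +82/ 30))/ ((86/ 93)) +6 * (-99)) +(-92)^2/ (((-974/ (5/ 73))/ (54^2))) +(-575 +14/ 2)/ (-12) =-925424661373231/ 400071187644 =-2313.15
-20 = -20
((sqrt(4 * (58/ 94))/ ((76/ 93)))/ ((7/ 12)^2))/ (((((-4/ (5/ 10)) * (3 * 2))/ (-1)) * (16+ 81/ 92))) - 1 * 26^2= -676+ 12834 * sqrt(1363)/ 67954621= -675.99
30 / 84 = 5 / 14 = 0.36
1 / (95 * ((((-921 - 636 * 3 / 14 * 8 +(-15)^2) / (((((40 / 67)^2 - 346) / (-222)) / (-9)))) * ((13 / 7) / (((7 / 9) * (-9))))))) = -88699457 / 23083930682280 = -0.00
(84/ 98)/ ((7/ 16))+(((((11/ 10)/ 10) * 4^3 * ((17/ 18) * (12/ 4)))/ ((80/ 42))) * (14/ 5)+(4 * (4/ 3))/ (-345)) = 198202618/ 6339375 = 31.27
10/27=0.37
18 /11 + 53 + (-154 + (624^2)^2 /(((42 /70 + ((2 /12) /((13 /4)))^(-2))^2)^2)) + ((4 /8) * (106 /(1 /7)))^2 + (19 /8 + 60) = 503254090930156275473 /3657071704302808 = 137611.22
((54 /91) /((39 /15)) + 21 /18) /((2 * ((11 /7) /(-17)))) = -168317 /22308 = -7.55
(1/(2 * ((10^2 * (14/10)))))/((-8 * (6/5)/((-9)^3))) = 243/896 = 0.27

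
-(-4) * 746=2984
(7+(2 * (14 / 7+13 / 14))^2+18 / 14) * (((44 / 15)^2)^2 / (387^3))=7822276352 / 143778520816875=0.00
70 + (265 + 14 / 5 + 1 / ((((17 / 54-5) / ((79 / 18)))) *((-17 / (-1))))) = 7263204 / 21505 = 337.74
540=540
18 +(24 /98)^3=2119410 /117649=18.01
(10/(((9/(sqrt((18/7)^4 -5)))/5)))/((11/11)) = 50 * sqrt(92971)/441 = 34.57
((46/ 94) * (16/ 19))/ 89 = 368/ 79477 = 0.00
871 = 871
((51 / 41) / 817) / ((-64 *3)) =-17 / 2143808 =-0.00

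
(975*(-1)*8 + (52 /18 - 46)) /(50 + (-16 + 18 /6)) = -70588 /333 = -211.98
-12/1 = -12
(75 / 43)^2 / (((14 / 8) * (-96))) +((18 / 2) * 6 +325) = 39241301 / 103544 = 378.98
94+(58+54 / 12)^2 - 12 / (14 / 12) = 111719 / 28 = 3989.96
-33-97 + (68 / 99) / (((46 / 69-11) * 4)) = -133007 / 1023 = -130.02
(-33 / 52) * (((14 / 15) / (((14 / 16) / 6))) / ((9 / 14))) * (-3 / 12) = 308 / 195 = 1.58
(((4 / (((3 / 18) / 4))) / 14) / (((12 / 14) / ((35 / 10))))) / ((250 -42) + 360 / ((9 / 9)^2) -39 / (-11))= 308 / 6287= 0.05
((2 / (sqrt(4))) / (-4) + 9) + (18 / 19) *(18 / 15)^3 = 98677 / 9500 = 10.39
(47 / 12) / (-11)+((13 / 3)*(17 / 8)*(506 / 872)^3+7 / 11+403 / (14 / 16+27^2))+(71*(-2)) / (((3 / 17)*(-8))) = 13186960062936661 / 127762049496576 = 103.22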